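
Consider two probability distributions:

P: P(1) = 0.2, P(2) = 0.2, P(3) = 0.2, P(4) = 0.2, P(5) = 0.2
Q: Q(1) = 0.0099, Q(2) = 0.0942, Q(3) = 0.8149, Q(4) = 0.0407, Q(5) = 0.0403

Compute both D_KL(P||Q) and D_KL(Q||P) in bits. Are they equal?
D_KL(P||Q) = 1.6008 bits, D_KL(Q||P) = 1.3196 bits. No, they are not equal.

D_KL(P||Q) = Σ P(x) log₂(P(x)/Q(x))

Computing term by term:
  P(1)·log₂(P(1)/Q(1)) = 0.2·log₂(0.2/0.0099) = 0.86729
  P(2)·log₂(P(2)/Q(2)) = 0.2·log₂(0.2/0.0942) = 0.21724
  P(3)·log₂(P(3)/Q(3)) = 0.2·log₂(0.2/0.8149) = -0.40532
  P(4)·log₂(P(4)/Q(4)) = 0.2·log₂(0.2/0.0407) = 0.45938
  P(5)·log₂(P(5)/Q(5)) = 0.2·log₂(0.2/0.0403) = 0.46223

D_KL(P||Q) = 0.86729 + 0.21724 - 0.40532 + 0.45938 + 0.46223 = 1.60082 ≈ 1.6008 bits

D_KL(Q||P) = Σ Q(x) log₂(Q(x)/P(x))

Computing term by term:
  Q(1)·log₂(Q(1)/P(1)) = 0.0099·log₂(0.0099/0.2) = -0.04293
  Q(2)·log₂(Q(2)/P(2)) = 0.0942·log₂(0.0942/0.2) = -0.10232
  Q(3)·log₂(Q(3)/P(3)) = 0.8149·log₂(0.8149/0.2) = 1.65150
  Q(4)·log₂(Q(4)/P(4)) = 0.0407·log₂(0.0407/0.2) = -0.09348
  Q(5)·log₂(Q(5)/P(5)) = 0.0403·log₂(0.0403/0.2) = -0.09314

D_KL(Q||P) = -0.04293 - 0.10232 + 1.65150 - 0.09348 - 0.09314 = 1.31963 ≈ 1.3196 bits

These are NOT equal (difference: 0.2812 bits). KL divergence is asymmetric: D_KL(P||Q) ≠ D_KL(Q||P) in general.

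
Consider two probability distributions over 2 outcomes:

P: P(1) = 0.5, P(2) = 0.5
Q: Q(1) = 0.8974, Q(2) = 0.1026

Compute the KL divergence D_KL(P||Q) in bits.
0.7205 bits

D_KL(P||Q) = Σ P(x) log₂(P(x)/Q(x))

Computing term by term:
  P(1)·log₂(P(1)/Q(1)) = 0.5·log₂(0.5/0.8974) = -0.42191
  P(2)·log₂(P(2)/Q(2)) = 0.5·log₂(0.5/0.1026) = 1.14245

D_KL(P||Q) = -0.42191 + 1.14245 = 0.72054 ≈ 0.7205 bits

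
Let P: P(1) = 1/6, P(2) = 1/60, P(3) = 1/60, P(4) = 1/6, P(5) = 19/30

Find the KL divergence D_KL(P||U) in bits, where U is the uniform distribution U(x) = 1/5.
0.8460 bits

U(i) = 1/5 for all i

D_KL(P||U) = Σ P(x) log₂(P(x) / (1/5))
           = Σ P(x) log₂(P(x)) + log₂(5)
           = log₂(5) - H(P)

H(P) = -Σ P(x) log₂(P(x)):
  -P(1)·log₂(P(1)) = -(1/6)·log₂(1/6) = 0.43083
  -P(2)·log₂(P(2)) = -(1/60)·log₂(1/60) = 0.09845
  -P(3)·log₂(P(3)) = -(1/60)·log₂(1/60) = 0.09845
  -P(4)·log₂(P(4)) = -(1/6)·log₂(1/6) = 0.43083
  -P(5)·log₂(P(5)) = -(19/30)·log₂(19/30) = 0.41734
H(P) = 0.43083 + 0.09845 + 0.09845 + 0.43083 + 0.41734 = 1.47590 bits

log₂(5) = 2.32193 bits

D_KL(P||U) = 2.32193 - 1.47590 = 0.84603 ≈ 0.8460 bits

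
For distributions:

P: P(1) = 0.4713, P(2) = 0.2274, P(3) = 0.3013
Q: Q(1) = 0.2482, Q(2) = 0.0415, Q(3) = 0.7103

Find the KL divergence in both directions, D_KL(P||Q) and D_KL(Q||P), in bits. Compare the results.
D_KL(P||Q) = 0.6213 bits, D_KL(Q||P) = 0.5473 bits. D_KL(P||Q) is larger than D_KL(Q||P) by 0.0740 bits; the two directions differ.

D_KL(P||Q) = Σ P(x) log₂(P(x)/Q(x))

Computing term by term:
  P(1)·log₂(P(1)/Q(1)) = 0.4713·log₂(0.4713/0.2482) = 0.43602
  P(2)·log₂(P(2)/Q(2)) = 0.2274·log₂(0.2274/0.0415) = 0.55805
  P(3)·log₂(P(3)/Q(3)) = 0.3013·log₂(0.3013/0.7103) = -0.37278

D_KL(P||Q) = 0.43602 + 0.55805 - 0.37278 = 0.62129 ≈ 0.6213 bits

D_KL(Q||P) = Σ Q(x) log₂(Q(x)/P(x))

Computing term by term:
  Q(1)·log₂(Q(1)/P(1)) = 0.2482·log₂(0.2482/0.4713) = -0.22962
  Q(2)·log₂(Q(2)/P(2)) = 0.0415·log₂(0.0415/0.2274) = -0.10184
  Q(3)·log₂(Q(3)/P(3)) = 0.7103·log₂(0.7103/0.3013) = 0.87880

D_KL(Q||P) = -0.22962 - 0.10184 + 0.87880 = 0.54734 ≈ 0.5473 bits

These are NOT equal (difference: 0.0740 bits). KL divergence is asymmetric: D_KL(P||Q) ≠ D_KL(Q||P) in general.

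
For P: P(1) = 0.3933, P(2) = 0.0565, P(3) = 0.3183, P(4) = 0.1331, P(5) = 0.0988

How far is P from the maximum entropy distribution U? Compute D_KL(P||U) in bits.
0.3153 bits

U(i) = 1/5 for all i

D_KL(P||U) = Σ P(x) log₂(P(x) / (1/5))
           = Σ P(x) log₂(P(x)) + log₂(5)
           = log₂(5) - H(P)

H(P) = -Σ P(x) log₂(P(x)):
  -P(1)·log₂(P(1)) = -(0.3933)·log₂(0.3933) = 0.52950
  -P(2)·log₂(P(2)) = -(0.0565)·log₂(0.0565) = 0.23423
  -P(3)·log₂(P(3)) = -(0.3183)·log₂(0.3183) = 0.52569
  -P(4)·log₂(P(4)) = -(0.1331)·log₂(0.1331) = 0.38724
  -P(5)·log₂(P(5)) = -(0.0988)·log₂(0.0988) = 0.32993
H(P) = 0.52950 + 0.23423 + 0.52569 + 0.38724 + 0.32993 = 2.00659 bits

log₂(5) = 2.32193 bits

D_KL(P||U) = 2.32193 - 2.00659 = 0.31534 ≈ 0.3153 bits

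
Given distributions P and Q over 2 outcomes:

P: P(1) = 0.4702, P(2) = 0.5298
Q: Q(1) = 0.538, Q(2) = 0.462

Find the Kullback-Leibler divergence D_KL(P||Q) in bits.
0.0133 bits

D_KL(P||Q) = Σ P(x) log₂(P(x)/Q(x))

Computing term by term:
  P(1)·log₂(P(1)/Q(1)) = 0.4702·log₂(0.4702/0.538) = -0.09137
  P(2)·log₂(P(2)/Q(2)) = 0.5298·log₂(0.5298/0.462) = 0.10466

D_KL(P||Q) = -0.09137 + 0.10466 = 0.01329 ≈ 0.0133 bits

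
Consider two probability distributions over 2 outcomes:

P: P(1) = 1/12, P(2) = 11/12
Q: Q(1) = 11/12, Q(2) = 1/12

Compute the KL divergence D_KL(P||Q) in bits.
2.8829 bits

D_KL(P||Q) = Σ P(x) log₂(P(x)/Q(x))

Computing term by term:
  P(1)·log₂(P(1)/Q(1)) = (1/12)·log₂((1/12)/(11/12)) = -0.28829
  P(2)·log₂(P(2)/Q(2)) = (11/12)·log₂((11/12)/(1/12)) = 3.17115

D_KL(P||Q) = -0.28829 + 3.17115 = 2.88286 ≈ 2.8829 bits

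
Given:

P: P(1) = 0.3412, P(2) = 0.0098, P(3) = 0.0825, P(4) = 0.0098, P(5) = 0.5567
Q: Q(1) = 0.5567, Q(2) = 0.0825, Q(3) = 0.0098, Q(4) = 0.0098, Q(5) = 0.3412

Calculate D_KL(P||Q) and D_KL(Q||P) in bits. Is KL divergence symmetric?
D_KL(P||Q) = 0.3757 bits, D_KL(Q||P) = 0.3757 bits. The two values coincide for this particular pair, but no — KL divergence is not symmetric in general.

D_KL(P||Q) = Σ P(x) log₂(P(x)/Q(x))

Computing term by term:
  P(1)·log₂(P(1)/Q(1)) = 0.3412·log₂(0.3412/0.5567) = -0.24098
  P(2)·log₂(P(2)/Q(2)) = 0.0098·log₂(0.0098/0.0825) = -0.03012
  P(3)·log₂(P(3)/Q(3)) = 0.0825·log₂(0.0825/0.0098) = 0.25357
  P(4)·log₂(P(4)/Q(4)) = 0.0098·log₂(0.0098/0.0098) = 0.00000
  P(5)·log₂(P(5)/Q(5)) = 0.5567·log₂(0.5567/0.3412) = 0.39319

D_KL(P||Q) = -0.24098 - 0.03012 + 0.25357 + 0.00000 + 0.39319 = 0.37566 ≈ 0.3757 bits

D_KL(Q||P) = Σ Q(x) log₂(Q(x)/P(x))

Computing term by term:
  Q(1)·log₂(Q(1)/P(1)) = 0.5567·log₂(0.5567/0.3412) = 0.39319
  Q(2)·log₂(Q(2)/P(2)) = 0.0825·log₂(0.0825/0.0098) = 0.25357
  Q(3)·log₂(Q(3)/P(3)) = 0.0098·log₂(0.0098/0.0825) = -0.03012
  Q(4)·log₂(Q(4)/P(4)) = 0.0098·log₂(0.0098/0.0098) = 0.00000
  Q(5)·log₂(Q(5)/P(5)) = 0.3412·log₂(0.3412/0.5567) = -0.24098

D_KL(Q||P) = 0.39319 + 0.25357 - 0.03012 + 0.00000 - 0.24098 = 0.37566 ≈ 0.3757 bits

These ARE equal here. Q is P with outcomes relabeled (Q(1) = P(5), Q(2) = P(3), Q(3) = P(2), Q(5) = P(1)) by a relabeling that is its own inverse, so the two sums contain exactly the same terms in a different order. This is a special case — KL divergence is not symmetric in general: D_KL(P||Q) ≠ D_KL(Q||P) for most P, Q.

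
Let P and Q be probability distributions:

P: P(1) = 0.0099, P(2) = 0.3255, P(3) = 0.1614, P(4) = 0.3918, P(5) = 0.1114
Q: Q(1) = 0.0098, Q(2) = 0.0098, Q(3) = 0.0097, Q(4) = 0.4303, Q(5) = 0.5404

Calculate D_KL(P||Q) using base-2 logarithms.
1.9931 bits

D_KL(P||Q) = Σ P(x) log₂(P(x)/Q(x))

Computing term by term:
  P(1)·log₂(P(1)/Q(1)) = 0.0099·log₂(0.0099/0.0098) = 0.00015
  P(2)·log₂(P(2)/Q(2)) = 0.3255·log₂(0.3255/0.0098) = 1.64499
  P(3)·log₂(P(3)/Q(3)) = 0.1614·log₂(0.1614/0.0097) = 0.65472
  P(4)·log₂(P(4)/Q(4)) = 0.3918·log₂(0.3918/0.4303) = -0.05298
  P(5)·log₂(P(5)/Q(5)) = 0.1114·log₂(0.1114/0.5404) = -0.25380

D_KL(P||Q) = 0.00015 + 1.64499 + 0.65472 - 0.05298 - 0.25380 = 1.99308 ≈ 1.9931 bits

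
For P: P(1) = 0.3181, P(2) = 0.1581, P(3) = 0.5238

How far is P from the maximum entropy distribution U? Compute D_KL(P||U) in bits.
0.1499 bits

U(i) = 1/3 for all i

D_KL(P||U) = Σ P(x) log₂(P(x) / (1/3))
           = Σ P(x) log₂(P(x)) + log₂(3)
           = log₂(3) - H(P)

H(P) = -Σ P(x) log₂(P(x)):
  -P(1)·log₂(P(1)) = -(0.3181)·log₂(0.3181) = 0.52564
  -P(2)·log₂(P(2)) = -(0.1581)·log₂(0.1581) = 0.42072
  -P(3)·log₂(P(3)) = -(0.5238)·log₂(0.5238) = 0.48866
H(P) = 0.52564 + 0.42072 + 0.48866 = 1.43502 bits

log₂(3) = 1.58496 bits

D_KL(P||U) = 1.58496 - 1.43502 = 0.14994 ≈ 0.1499 bits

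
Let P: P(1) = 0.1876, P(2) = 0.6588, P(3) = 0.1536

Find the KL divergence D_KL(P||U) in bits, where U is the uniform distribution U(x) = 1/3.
0.3202 bits

U(i) = 1/3 for all i

D_KL(P||U) = Σ P(x) log₂(P(x) / (1/3))
           = Σ P(x) log₂(P(x)) + log₂(3)
           = log₂(3) - H(P)

H(P) = -Σ P(x) log₂(P(x)):
  -P(1)·log₂(P(1)) = -(0.1876)·log₂(0.1876) = 0.45292
  -P(2)·log₂(P(2)) = -(0.6588)·log₂(0.6588) = 0.39666
  -P(3)·log₂(P(3)) = -(0.1536)·log₂(0.1536) = 0.41514
H(P) = 0.45292 + 0.39666 + 0.41514 = 1.26472 bits

log₂(3) = 1.58496 bits

D_KL(P||U) = 1.58496 - 1.26472 = 0.32024 ≈ 0.3202 bits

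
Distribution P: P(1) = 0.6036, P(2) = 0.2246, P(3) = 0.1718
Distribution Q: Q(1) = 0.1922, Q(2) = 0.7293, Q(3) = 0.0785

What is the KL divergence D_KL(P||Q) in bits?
0.8090 bits

D_KL(P||Q) = Σ P(x) log₂(P(x)/Q(x))

Computing term by term:
  P(1)·log₂(P(1)/Q(1)) = 0.6036·log₂(0.6036/0.1922) = 0.99653
  P(2)·log₂(P(2)/Q(2)) = 0.2246·log₂(0.2246/0.7293) = -0.38163
  P(3)·log₂(P(3)/Q(3)) = 0.1718·log₂(0.1718/0.0785) = 0.19413

D_KL(P||Q) = 0.99653 - 0.38163 + 0.19413 = 0.80903 ≈ 0.8090 bits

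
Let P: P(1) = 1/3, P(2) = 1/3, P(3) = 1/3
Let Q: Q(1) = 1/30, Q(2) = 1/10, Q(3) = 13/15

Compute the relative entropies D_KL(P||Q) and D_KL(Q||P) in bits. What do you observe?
D_KL(P||Q) = 1.2268 bits, D_KL(Q||P) = 0.9103 bits. The two directions give different values (D_KL(P||Q) exceeds D_KL(Q||P) by 0.3165 bits): KL divergence is asymmetric.

D_KL(P||Q) = Σ P(x) log₂(P(x)/Q(x))

Computing term by term:
  P(1)·log₂(P(1)/Q(1)) = (1/3)·log₂((1/3)/(1/30)) = 1.10731
  P(2)·log₂(P(2)/Q(2)) = (1/3)·log₂((1/3)/(1/10)) = 0.57899
  P(3)·log₂(P(3)/Q(3)) = (1/3)·log₂((1/3)/(13/15)) = -0.45950

D_KL(P||Q) = 1.10731 + 0.57899 - 0.45950 = 1.22680 ≈ 1.2268 bits

D_KL(Q||P) = Σ Q(x) log₂(Q(x)/P(x))

Computing term by term:
  Q(1)·log₂(Q(1)/P(1)) = (1/30)·log₂((1/30)/(1/3)) = -0.11073
  Q(2)·log₂(Q(2)/P(2)) = (1/10)·log₂((1/10)/(1/3)) = -0.17370
  Q(3)·log₂(Q(3)/P(3)) = (13/15)·log₂((13/15)/(1/3)) = 1.19471

D_KL(Q||P) = -0.11073 - 0.17370 + 1.19471 = 0.91028 ≈ 0.9103 bits

These are NOT equal (difference: 0.3165 bits). KL divergence is asymmetric: D_KL(P||Q) ≠ D_KL(Q||P) in general.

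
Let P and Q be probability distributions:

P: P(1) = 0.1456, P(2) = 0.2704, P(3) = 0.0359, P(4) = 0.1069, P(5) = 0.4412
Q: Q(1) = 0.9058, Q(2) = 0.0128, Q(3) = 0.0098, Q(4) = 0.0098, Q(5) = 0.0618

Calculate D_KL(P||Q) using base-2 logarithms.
2.4929 bits

D_KL(P||Q) = Σ P(x) log₂(P(x)/Q(x))

Computing term by term:
  P(1)·log₂(P(1)/Q(1)) = 0.1456·log₂(0.1456/0.9058) = -0.38397
  P(2)·log₂(P(2)/Q(2)) = 0.2704·log₂(0.2704/0.0128) = 1.19000
  P(3)·log₂(P(3)/Q(3)) = 0.0359·log₂(0.0359/0.0098) = 0.06725
  P(4)·log₂(P(4)/Q(4)) = 0.1069·log₂(0.1069/0.0098) = 0.36852
  P(5)·log₂(P(5)/Q(5)) = 0.4412·log₂(0.4412/0.0618) = 1.25113

D_KL(P||Q) = -0.38397 + 1.19000 + 0.06725 + 0.36852 + 1.25113 = 2.49293 ≈ 2.4929 bits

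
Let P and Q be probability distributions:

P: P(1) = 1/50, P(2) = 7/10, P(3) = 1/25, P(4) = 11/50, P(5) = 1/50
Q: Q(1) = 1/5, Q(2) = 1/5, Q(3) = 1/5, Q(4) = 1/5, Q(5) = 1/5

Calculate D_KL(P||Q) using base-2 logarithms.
1.0696 bits

D_KL(P||Q) = Σ P(x) log₂(P(x)/Q(x))

Computing term by term:
  P(1)·log₂(P(1)/Q(1)) = (1/50)·log₂((1/50)/(1/5)) = -0.06644
  P(2)·log₂(P(2)/Q(2)) = (7/10)·log₂((7/10)/(1/5)) = 1.26515
  P(3)·log₂(P(3)/Q(3)) = (1/25)·log₂((1/25)/(1/5)) = -0.09288
  P(4)·log₂(P(4)/Q(4)) = (11/50)·log₂((11/50)/(1/5)) = 0.03025
  P(5)·log₂(P(5)/Q(5)) = (1/50)·log₂((1/50)/(1/5)) = -0.06644

D_KL(P||Q) = -0.06644 + 1.26515 - 0.09288 + 0.03025 - 0.06644 = 1.06964 ≈ 1.0696 bits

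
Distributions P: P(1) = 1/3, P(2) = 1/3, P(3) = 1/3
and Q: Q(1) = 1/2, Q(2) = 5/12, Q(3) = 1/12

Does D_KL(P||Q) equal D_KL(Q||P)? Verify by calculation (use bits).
D_KL(P||Q) = 0.3644 bits, D_KL(Q||P) = 0.2600 bits. No — D_KL(P||Q) ≠ D_KL(Q||P) for this pair.

D_KL(P||Q) = Σ P(x) log₂(P(x)/Q(x))

Computing term by term:
  P(1)·log₂(P(1)/Q(1)) = (1/3)·log₂((1/3)/(1/2)) = -0.19499
  P(2)·log₂(P(2)/Q(2)) = (1/3)·log₂((1/3)/(5/12)) = -0.10731
  P(3)·log₂(P(3)/Q(3)) = (1/3)·log₂((1/3)/(1/12)) = 0.66667

D_KL(P||Q) = -0.19499 - 0.10731 + 0.66667 = 0.36437 ≈ 0.3644 bits

D_KL(Q||P) = Σ Q(x) log₂(Q(x)/P(x))

Computing term by term:
  Q(1)·log₂(Q(1)/P(1)) = (1/2)·log₂((1/2)/(1/3)) = 0.29248
  Q(2)·log₂(Q(2)/P(2)) = (5/12)·log₂((5/12)/(1/3)) = 0.13414
  Q(3)·log₂(Q(3)/P(3)) = (1/12)·log₂((1/12)/(1/3)) = -0.16667

D_KL(Q||P) = 0.29248 + 0.13414 - 0.16667 = 0.25995 ≈ 0.2600 bits

These are NOT equal (difference: 0.1044 bits). KL divergence is asymmetric: D_KL(P||Q) ≠ D_KL(Q||P) in general.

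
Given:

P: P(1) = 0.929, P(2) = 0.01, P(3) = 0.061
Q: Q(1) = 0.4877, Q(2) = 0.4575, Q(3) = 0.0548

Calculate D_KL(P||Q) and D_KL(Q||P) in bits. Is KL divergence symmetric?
D_KL(P||Q) = 0.8180 bits, D_KL(Q||P) = 2.0616 bits. No, KL divergence is not symmetric.

D_KL(P||Q) = Σ P(x) log₂(P(x)/Q(x))

Computing term by term:
  P(1)·log₂(P(1)/Q(1)) = 0.929·log₂(0.929/0.4877) = 0.86368
  P(2)·log₂(P(2)/Q(2)) = 0.01·log₂(0.01/0.4575) = -0.05516
  P(3)·log₂(P(3)/Q(3)) = 0.061·log₂(0.061/0.0548) = 0.00943

D_KL(P||Q) = 0.86368 - 0.05516 + 0.00943 = 0.81795 ≈ 0.8180 bits

D_KL(Q||P) = Σ Q(x) log₂(Q(x)/P(x))

Computing term by term:
  Q(1)·log₂(Q(1)/P(1)) = 0.4877·log₂(0.4877/0.929) = -0.45341
  Q(2)·log₂(Q(2)/P(2)) = 0.4575·log₂(0.4575/0.01) = 2.52343
  Q(3)·log₂(Q(3)/P(3)) = 0.0548·log₂(0.0548/0.061) = -0.00847

D_KL(Q||P) = -0.45341 + 2.52343 - 0.00847 = 2.06155 ≈ 2.0616 bits

These are NOT equal (difference: 1.2436 bits). KL divergence is asymmetric: D_KL(P||Q) ≠ D_KL(Q||P) in general.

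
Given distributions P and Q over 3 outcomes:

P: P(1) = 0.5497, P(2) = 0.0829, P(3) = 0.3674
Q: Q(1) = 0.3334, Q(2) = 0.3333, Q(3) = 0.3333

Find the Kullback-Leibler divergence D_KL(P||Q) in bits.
0.2818 bits

D_KL(P||Q) = Σ P(x) log₂(P(x)/Q(x))

Computing term by term:
  P(1)·log₂(P(1)/Q(1)) = 0.5497·log₂(0.5497/0.3334) = 0.39655
  P(2)·log₂(P(2)/Q(2)) = 0.0829·log₂(0.0829/0.3333) = -0.16641
  P(3)·log₂(P(3)/Q(3)) = 0.3674·log₂(0.3674/0.3333) = 0.05163

D_KL(P||Q) = 0.39655 - 0.16641 + 0.05163 = 0.28177 ≈ 0.2818 bits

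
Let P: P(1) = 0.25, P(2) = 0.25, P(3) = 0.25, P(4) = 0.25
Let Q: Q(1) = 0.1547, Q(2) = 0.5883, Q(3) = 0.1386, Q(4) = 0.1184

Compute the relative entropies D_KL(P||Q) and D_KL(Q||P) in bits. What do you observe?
D_KL(P||Q) = 0.3468 bits, D_KL(Q||P) = 0.3736 bits. The two directions give different values (D_KL(Q||P) exceeds D_KL(P||Q) by 0.0268 bits): KL divergence is asymmetric.

D_KL(P||Q) = Σ P(x) log₂(P(x)/Q(x))

Computing term by term:
  P(1)·log₂(P(1)/Q(1)) = 0.25·log₂(0.25/0.1547) = 0.17311
  P(2)·log₂(P(2)/Q(2)) = 0.25·log₂(0.25/0.5883) = -0.30866
  P(3)·log₂(P(3)/Q(3)) = 0.25·log₂(0.25/0.1386) = 0.21275
  P(4)·log₂(P(4)/Q(4)) = 0.25·log₂(0.25/0.1184) = 0.26956

D_KL(P||Q) = 0.17311 - 0.30866 + 0.21275 + 0.26956 = 0.34676 ≈ 0.3468 bits

D_KL(Q||P) = Σ Q(x) log₂(Q(x)/P(x))

Computing term by term:
  Q(1)·log₂(Q(1)/P(1)) = 0.1547·log₂(0.1547/0.25) = -0.10712
  Q(2)·log₂(Q(2)/P(2)) = 0.5883·log₂(0.5883/0.25) = 0.72633
  Q(3)·log₂(Q(3)/P(3)) = 0.1386·log₂(0.1386/0.25) = -0.11795
  Q(4)·log₂(Q(4)/P(4)) = 0.1184·log₂(0.1184/0.25) = -0.12767

D_KL(Q||P) = -0.10712 + 0.72633 - 0.11795 - 0.12767 = 0.37359 ≈ 0.3736 bits

These are NOT equal (difference: 0.0268 bits). KL divergence is asymmetric: D_KL(P||Q) ≠ D_KL(Q||P) in general.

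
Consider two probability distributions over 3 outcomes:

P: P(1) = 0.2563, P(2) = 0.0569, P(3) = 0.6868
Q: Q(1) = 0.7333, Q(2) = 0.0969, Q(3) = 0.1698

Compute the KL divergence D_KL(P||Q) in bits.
0.9522 bits

D_KL(P||Q) = Σ P(x) log₂(P(x)/Q(x))

Computing term by term:
  P(1)·log₂(P(1)/Q(1)) = 0.2563·log₂(0.2563/0.7333) = -0.38870
  P(2)·log₂(P(2)/Q(2)) = 0.0569·log₂(0.0569/0.0969) = -0.04370
  P(3)·log₂(P(3)/Q(3)) = 0.6868·log₂(0.6868/0.1698) = 1.38463

D_KL(P||Q) = -0.38870 - 0.04370 + 1.38463 = 0.95223 ≈ 0.9522 bits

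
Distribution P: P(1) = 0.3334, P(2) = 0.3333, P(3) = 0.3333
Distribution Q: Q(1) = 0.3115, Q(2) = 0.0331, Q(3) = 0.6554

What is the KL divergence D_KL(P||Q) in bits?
0.8181 bits

D_KL(P||Q) = Σ P(x) log₂(P(x)/Q(x))

Computing term by term:
  P(1)·log₂(P(1)/Q(1)) = 0.3334·log₂(0.3334/0.3115) = 0.03268
  P(2)·log₂(P(2)/Q(2)) = 0.3333·log₂(0.3333/0.0331) = 1.11053
  P(3)·log₂(P(3)/Q(3)) = 0.3333·log₂(0.3333/0.6554) = -0.32515

D_KL(P||Q) = 0.03268 + 1.11053 - 0.32515 = 0.81806 ≈ 0.8181 bits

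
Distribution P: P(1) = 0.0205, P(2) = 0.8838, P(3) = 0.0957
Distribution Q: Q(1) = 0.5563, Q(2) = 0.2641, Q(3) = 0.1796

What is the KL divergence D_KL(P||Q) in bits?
1.3556 bits

D_KL(P||Q) = Σ P(x) log₂(P(x)/Q(x))

Computing term by term:
  P(1)·log₂(P(1)/Q(1)) = 0.0205·log₂(0.0205/0.5563) = -0.09762
  P(2)·log₂(P(2)/Q(2)) = 0.8838·log₂(0.8838/0.2641) = 1.54014
  P(3)·log₂(P(3)/Q(3)) = 0.0957·log₂(0.0957/0.1796) = -0.08691

D_KL(P||Q) = -0.09762 + 1.54014 - 0.08691 = 1.35561 ≈ 1.3556 bits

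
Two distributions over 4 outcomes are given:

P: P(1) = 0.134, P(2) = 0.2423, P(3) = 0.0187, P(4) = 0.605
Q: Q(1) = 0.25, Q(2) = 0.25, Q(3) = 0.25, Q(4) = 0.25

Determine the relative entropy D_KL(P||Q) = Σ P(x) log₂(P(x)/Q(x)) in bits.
0.5699 bits

D_KL(P||Q) = Σ P(x) log₂(P(x)/Q(x))

Computing term by term:
  P(1)·log₂(P(1)/Q(1)) = 0.134·log₂(0.134/0.25) = -0.12056
  P(2)·log₂(P(2)/Q(2)) = 0.2423·log₂(0.2423/0.25) = -0.01094
  P(3)·log₂(P(3)/Q(3)) = 0.0187·log₂(0.0187/0.25) = -0.06995
  P(4)·log₂(P(4)/Q(4)) = 0.605·log₂(0.605/0.25) = 0.77138

D_KL(P||Q) = -0.12056 - 0.01094 - 0.06995 + 0.77138 = 0.56993 ≈ 0.5699 bits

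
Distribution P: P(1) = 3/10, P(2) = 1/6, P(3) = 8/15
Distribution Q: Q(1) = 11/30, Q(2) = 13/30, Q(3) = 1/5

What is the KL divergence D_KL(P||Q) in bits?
0.4381 bits

D_KL(P||Q) = Σ P(x) log₂(P(x)/Q(x))

Computing term by term:
  P(1)·log₂(P(1)/Q(1)) = (3/10)·log₂((3/10)/(11/30)) = -0.08685
  P(2)·log₂(P(2)/Q(2)) = (1/6)·log₂((1/6)/(13/30)) = -0.22975
  P(3)·log₂(P(3)/Q(3)) = (8/15)·log₂((8/15)/(1/5)) = 0.75469

D_KL(P||Q) = -0.08685 - 0.22975 + 0.75469 = 0.43809 ≈ 0.4381 bits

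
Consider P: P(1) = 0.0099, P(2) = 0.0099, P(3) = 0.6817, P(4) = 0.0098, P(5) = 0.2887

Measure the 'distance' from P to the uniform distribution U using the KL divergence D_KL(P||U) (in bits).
1.2304 bits

U(i) = 1/5 for all i

D_KL(P||U) = Σ P(x) log₂(P(x) / (1/5))
           = Σ P(x) log₂(P(x)) + log₂(5)
           = log₂(5) - H(P)

H(P) = -Σ P(x) log₂(P(x)):
  -P(1)·log₂(P(1)) = -(0.0099)·log₂(0.0099) = 0.06592
  -P(2)·log₂(P(2)) = -(0.0099)·log₂(0.0099) = 0.06592
  -P(3)·log₂(P(3)) = -(0.6817)·log₂(0.6817) = 0.37684
  -P(4)·log₂(P(4)) = -(0.0098)·log₂(0.0098) = 0.06540
  -P(5)·log₂(P(5)) = -(0.2887)·log₂(0.2887) = 0.51745
H(P) = 0.06592 + 0.06592 + 0.37684 + 0.06540 + 0.51745 = 1.09153 bits

log₂(5) = 2.32193 bits

D_KL(P||U) = 2.32193 - 1.09153 = 1.23040 ≈ 1.2304 bits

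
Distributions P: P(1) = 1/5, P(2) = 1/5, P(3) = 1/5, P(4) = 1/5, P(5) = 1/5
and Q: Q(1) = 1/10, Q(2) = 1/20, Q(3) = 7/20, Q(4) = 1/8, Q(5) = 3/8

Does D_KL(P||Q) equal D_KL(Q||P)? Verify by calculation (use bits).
D_KL(P||Q) = 0.3928 bits, D_KL(Q||P) = 0.3379 bits. No — D_KL(P||Q) ≠ D_KL(Q||P) for this pair.

D_KL(P||Q) = Σ P(x) log₂(P(x)/Q(x))

Computing term by term:
  P(1)·log₂(P(1)/Q(1)) = (1/5)·log₂((1/5)/(1/10)) = 0.20000
  P(2)·log₂(P(2)/Q(2)) = (1/5)·log₂((1/5)/(1/20)) = 0.40000
  P(3)·log₂(P(3)/Q(3)) = (1/5)·log₂((1/5)/(7/20)) = -0.16147
  P(4)·log₂(P(4)/Q(4)) = (1/5)·log₂((1/5)/(1/8)) = 0.13561
  P(5)·log₂(P(5)/Q(5)) = (1/5)·log₂((1/5)/(3/8)) = -0.18138

D_KL(P||Q) = 0.20000 + 0.40000 - 0.16147 + 0.13561 - 0.18138 = 0.39276 ≈ 0.3928 bits

D_KL(Q||P) = Σ Q(x) log₂(Q(x)/P(x))

Computing term by term:
  Q(1)·log₂(Q(1)/P(1)) = (1/10)·log₂((1/10)/(1/5)) = -0.10000
  Q(2)·log₂(Q(2)/P(2)) = (1/20)·log₂((1/20)/(1/5)) = -0.10000
  Q(3)·log₂(Q(3)/P(3)) = (7/20)·log₂((7/20)/(1/5)) = 0.28257
  Q(4)·log₂(Q(4)/P(4)) = (1/8)·log₂((1/8)/(1/5)) = -0.08476
  Q(5)·log₂(Q(5)/P(5)) = (3/8)·log₂((3/8)/(1/5)) = 0.34008

D_KL(Q||P) = -0.10000 - 0.10000 + 0.28257 - 0.08476 + 0.34008 = 0.33789 ≈ 0.3379 bits

These are NOT equal (difference: 0.0549 bits). KL divergence is asymmetric: D_KL(P||Q) ≠ D_KL(Q||P) in general.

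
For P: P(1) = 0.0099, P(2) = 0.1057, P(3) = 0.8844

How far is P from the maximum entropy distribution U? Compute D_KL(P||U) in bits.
1.0196 bits

U(i) = 1/3 for all i

D_KL(P||U) = Σ P(x) log₂(P(x) / (1/3))
           = Σ P(x) log₂(P(x)) + log₂(3)
           = log₂(3) - H(P)

H(P) = -Σ P(x) log₂(P(x)):
  -P(1)·log₂(P(1)) = -(0.0099)·log₂(0.0099) = 0.06592
  -P(2)·log₂(P(2)) = -(0.1057)·log₂(0.1057) = 0.34267
  -P(3)·log₂(P(3)) = -(0.8844)·log₂(0.8844) = 0.15674
H(P) = 0.06592 + 0.34267 + 0.15674 = 0.56533 bits

log₂(3) = 1.58496 bits

D_KL(P||U) = 1.58496 - 0.56533 = 1.01963 ≈ 1.0196 bits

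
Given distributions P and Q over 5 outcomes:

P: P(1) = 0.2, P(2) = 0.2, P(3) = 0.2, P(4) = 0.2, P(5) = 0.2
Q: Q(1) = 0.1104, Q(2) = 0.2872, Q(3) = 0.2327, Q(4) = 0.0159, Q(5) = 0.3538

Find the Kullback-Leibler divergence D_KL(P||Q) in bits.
0.5893 bits

D_KL(P||Q) = Σ P(x) log₂(P(x)/Q(x))

Computing term by term:
  P(1)·log₂(P(1)/Q(1)) = 0.2·log₂(0.2/0.1104) = 0.17145
  P(2)·log₂(P(2)/Q(2)) = 0.2·log₂(0.2/0.2872) = -0.10441
  P(3)·log₂(P(3)/Q(3)) = 0.2·log₂(0.2/0.2327) = -0.04369
  P(4)·log₂(P(4)/Q(4)) = 0.2·log₂(0.2/0.0159) = 0.73058
  P(5)·log₂(P(5)/Q(5)) = 0.2·log₂(0.2/0.3538) = -0.16459

D_KL(P||Q) = 0.17145 - 0.10441 - 0.04369 + 0.73058 - 0.16459 = 0.58934 ≈ 0.5893 bits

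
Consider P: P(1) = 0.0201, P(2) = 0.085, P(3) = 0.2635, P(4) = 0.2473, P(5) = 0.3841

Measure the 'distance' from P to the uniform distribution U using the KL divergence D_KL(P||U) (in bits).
0.3706 bits

U(i) = 1/5 for all i

D_KL(P||U) = Σ P(x) log₂(P(x) / (1/5))
           = Σ P(x) log₂(P(x)) + log₂(5)
           = log₂(5) - H(P)

H(P) = -Σ P(x) log₂(P(x)):
  -P(1)·log₂(P(1)) = -(0.0201)·log₂(0.0201) = 0.11330
  -P(2)·log₂(P(2)) = -(0.085)·log₂(0.085) = 0.30229
  -P(3)·log₂(P(3)) = -(0.2635)·log₂(0.2635) = 0.50701
  -P(4)·log₂(P(4)) = -(0.2473)·log₂(0.2473) = 0.49847
  -P(5)·log₂(P(5)) = -(0.3841)·log₂(0.3841) = 0.53023
H(P) = 0.11330 + 0.30229 + 0.50701 + 0.49847 + 0.53023 = 1.95130 bits

log₂(5) = 2.32193 bits

D_KL(P||U) = 2.32193 - 1.95130 = 0.37063 ≈ 0.3706 bits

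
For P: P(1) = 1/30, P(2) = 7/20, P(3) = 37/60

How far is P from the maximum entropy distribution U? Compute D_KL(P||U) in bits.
0.4612 bits

U(i) = 1/3 for all i

D_KL(P||U) = Σ P(x) log₂(P(x) / (1/3))
           = Σ P(x) log₂(P(x)) + log₂(3)
           = log₂(3) - H(P)

H(P) = -Σ P(x) log₂(P(x)):
  -P(1)·log₂(P(1)) = -(1/30)·log₂(1/30) = 0.16356
  -P(2)·log₂(P(2)) = -(7/20)·log₂(7/20) = 0.53010
  -P(3)·log₂(P(3)) = -(37/60)·log₂(37/60) = 0.43009
H(P) = 0.16356 + 0.53010 + 0.43009 = 1.12375 bits

log₂(3) = 1.58496 bits

D_KL(P||U) = 1.58496 - 1.12375 = 0.46121 ≈ 0.4612 bits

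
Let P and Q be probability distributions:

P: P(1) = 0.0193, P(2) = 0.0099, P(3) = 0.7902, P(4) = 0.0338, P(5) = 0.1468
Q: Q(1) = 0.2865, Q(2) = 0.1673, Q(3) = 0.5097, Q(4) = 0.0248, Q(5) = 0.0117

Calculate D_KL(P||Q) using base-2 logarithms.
0.9352 bits

D_KL(P||Q) = Σ P(x) log₂(P(x)/Q(x))

Computing term by term:
  P(1)·log₂(P(1)/Q(1)) = 0.0193·log₂(0.0193/0.2865) = -0.07511
  P(2)·log₂(P(2)/Q(2)) = 0.0099·log₂(0.0099/0.1673) = -0.04038
  P(3)·log₂(P(3)/Q(3)) = 0.7902·log₂(0.7902/0.5097) = 0.49986
  P(4)·log₂(P(4)/Q(4)) = 0.0338·log₂(0.0338/0.0248) = 0.01510
  P(5)·log₂(P(5)/Q(5)) = 0.1468·log₂(0.1468/0.0117) = 0.53571

D_KL(P||Q) = -0.07511 - 0.04038 + 0.49986 + 0.01510 + 0.53571 = 0.93518 ≈ 0.9352 bits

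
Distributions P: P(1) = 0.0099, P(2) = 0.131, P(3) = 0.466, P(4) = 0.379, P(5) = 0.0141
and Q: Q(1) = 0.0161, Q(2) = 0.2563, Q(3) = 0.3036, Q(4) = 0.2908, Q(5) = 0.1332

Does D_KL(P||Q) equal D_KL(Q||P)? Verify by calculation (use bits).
D_KL(P||Q) = 0.2534 bits, D_KL(Q||P) = 0.3922 bits. No — D_KL(P||Q) ≠ D_KL(Q||P) for this pair.

D_KL(P||Q) = Σ P(x) log₂(P(x)/Q(x))

Computing term by term:
  P(1)·log₂(P(1)/Q(1)) = 0.0099·log₂(0.0099/0.0161) = -0.00695
  P(2)·log₂(P(2)/Q(2)) = 0.131·log₂(0.131/0.2563) = -0.12684
  P(3)·log₂(P(3)/Q(3)) = 0.466·log₂(0.466/0.3036) = 0.28806
  P(4)·log₂(P(4)/Q(4)) = 0.379·log₂(0.379/0.2908) = 0.14484
  P(5)·log₂(P(5)/Q(5)) = 0.0141·log₂(0.0141/0.1332) = -0.04568

D_KL(P||Q) = -0.00695 - 0.12684 + 0.28806 + 0.14484 - 0.04568 = 0.25343 ≈ 0.2534 bits

D_KL(Q||P) = Σ Q(x) log₂(Q(x)/P(x))

Computing term by term:
  Q(1)·log₂(Q(1)/P(1)) = 0.0161·log₂(0.0161/0.0099) = 0.01130
  Q(2)·log₂(Q(2)/P(2)) = 0.2563·log₂(0.2563/0.131) = 0.24817
  Q(3)·log₂(Q(3)/P(3)) = 0.3036·log₂(0.3036/0.466) = -0.18767
  Q(4)·log₂(Q(4)/P(4)) = 0.2908·log₂(0.2908/0.379) = -0.11114
  Q(5)·log₂(Q(5)/P(5)) = 0.1332·log₂(0.1332/0.0141) = 0.43154

D_KL(Q||P) = 0.01130 + 0.24817 - 0.18767 - 0.11114 + 0.43154 = 0.39220 ≈ 0.3922 bits

These are NOT equal (difference: 0.1388 bits). KL divergence is asymmetric: D_KL(P||Q) ≠ D_KL(Q||P) in general.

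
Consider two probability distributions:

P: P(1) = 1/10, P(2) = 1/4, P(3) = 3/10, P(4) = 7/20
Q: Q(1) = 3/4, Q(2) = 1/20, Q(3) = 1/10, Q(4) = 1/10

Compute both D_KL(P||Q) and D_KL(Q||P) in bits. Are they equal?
D_KL(P||Q) = 1.3979 bits, D_KL(Q||P) = 1.7248 bits. No, they are not equal.

D_KL(P||Q) = Σ P(x) log₂(P(x)/Q(x))

Computing term by term:
  P(1)·log₂(P(1)/Q(1)) = (1/10)·log₂((1/10)/(3/4)) = -0.29069
  P(2)·log₂(P(2)/Q(2)) = (1/4)·log₂((1/4)/(1/20)) = 0.58048
  P(3)·log₂(P(3)/Q(3)) = (3/10)·log₂((3/10)/(1/10)) = 0.47549
  P(4)·log₂(P(4)/Q(4)) = (7/20)·log₂((7/20)/(1/10)) = 0.63257

D_KL(P||Q) = -0.29069 + 0.58048 + 0.47549 + 0.63257 = 1.39785 ≈ 1.3979 bits

D_KL(Q||P) = Σ Q(x) log₂(Q(x)/P(x))

Computing term by term:
  Q(1)·log₂(Q(1)/P(1)) = (3/4)·log₂((3/4)/(1/10)) = 2.18017
  Q(2)·log₂(Q(2)/P(2)) = (1/20)·log₂((1/20)/(1/4)) = -0.11610
  Q(3)·log₂(Q(3)/P(3)) = (1/10)·log₂((1/10)/(3/10)) = -0.15850
  Q(4)·log₂(Q(4)/P(4)) = (1/10)·log₂((1/10)/(7/20)) = -0.18074

D_KL(Q||P) = 2.18017 - 0.11610 - 0.15850 - 0.18074 = 1.72483 ≈ 1.7248 bits

These are NOT equal (difference: 0.3269 bits). KL divergence is asymmetric: D_KL(P||Q) ≠ D_KL(Q||P) in general.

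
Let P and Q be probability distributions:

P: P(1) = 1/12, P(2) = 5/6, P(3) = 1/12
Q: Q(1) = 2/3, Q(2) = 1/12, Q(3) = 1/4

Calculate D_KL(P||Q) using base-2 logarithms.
2.3862 bits

D_KL(P||Q) = Σ P(x) log₂(P(x)/Q(x))

Computing term by term:
  P(1)·log₂(P(1)/Q(1)) = (1/12)·log₂((1/12)/(2/3)) = -0.25000
  P(2)·log₂(P(2)/Q(2)) = (5/6)·log₂((5/6)/(1/12)) = 2.76827
  P(3)·log₂(P(3)/Q(3)) = (1/12)·log₂((1/12)/(1/4)) = -0.13208

D_KL(P||Q) = -0.25000 + 2.76827 - 0.13208 = 2.38619 ≈ 2.3862 bits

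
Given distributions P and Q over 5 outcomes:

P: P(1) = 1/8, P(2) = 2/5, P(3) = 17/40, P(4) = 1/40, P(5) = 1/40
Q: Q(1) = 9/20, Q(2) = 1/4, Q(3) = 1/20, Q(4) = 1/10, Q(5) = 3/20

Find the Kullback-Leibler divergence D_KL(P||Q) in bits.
1.2378 bits

D_KL(P||Q) = Σ P(x) log₂(P(x)/Q(x))

Computing term by term:
  P(1)·log₂(P(1)/Q(1)) = (1/8)·log₂((1/8)/(9/20)) = -0.23100
  P(2)·log₂(P(2)/Q(2)) = (2/5)·log₂((2/5)/(1/4)) = 0.27123
  P(3)·log₂(P(3)/Q(3)) = (17/40)·log₂((17/40)/(1/20)) = 1.31217
  P(4)·log₂(P(4)/Q(4)) = (1/40)·log₂((1/40)/(1/10)) = -0.05000
  P(5)·log₂(P(5)/Q(5)) = (1/40)·log₂((1/40)/(3/20)) = -0.06462

D_KL(P||Q) = -0.23100 + 0.27123 + 1.31217 - 0.05000 - 0.06462 = 1.23778 ≈ 1.2378 bits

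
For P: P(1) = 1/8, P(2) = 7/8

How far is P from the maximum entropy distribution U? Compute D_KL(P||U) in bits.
0.4564 bits

U(i) = 1/2 for all i

D_KL(P||U) = Σ P(x) log₂(P(x) / (1/2))
           = Σ P(x) log₂(P(x)) + log₂(2)
           = log₂(2) - H(P)

H(P) = -Σ P(x) log₂(P(x)):
  -P(1)·log₂(P(1)) = -(1/8)·log₂(1/8) = 0.37500
  -P(2)·log₂(P(2)) = -(7/8)·log₂(7/8) = 0.16856
H(P) = 0.37500 + 0.16856 = 0.54356 bits

log₂(2) = 1.00000 bits

D_KL(P||U) = 1.00000 - 0.54356 = 0.45644 ≈ 0.4564 bits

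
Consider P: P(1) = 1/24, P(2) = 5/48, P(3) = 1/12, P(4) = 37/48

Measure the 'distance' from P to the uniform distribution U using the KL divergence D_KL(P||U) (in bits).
0.8809 bits

U(i) = 1/4 for all i

D_KL(P||U) = Σ P(x) log₂(P(x) / (1/4))
           = Σ P(x) log₂(P(x)) + log₂(4)
           = log₂(4) - H(P)

H(P) = -Σ P(x) log₂(P(x)):
  -P(1)·log₂(P(1)) = -(1/24)·log₂(1/24) = 0.19104
  -P(2)·log₂(P(2)) = -(5/48)·log₂(5/48) = 0.33990
  -P(3)·log₂(P(3)) = -(1/12)·log₂(1/12) = 0.29875
  -P(4)·log₂(P(4)) = -(37/48)·log₂(37/48) = 0.28945
H(P) = 0.19104 + 0.33990 + 0.29875 + 0.28945 = 1.11914 bits

log₂(4) = 2.00000 bits

D_KL(P||U) = 2.00000 - 1.11914 = 0.88086 ≈ 0.8809 bits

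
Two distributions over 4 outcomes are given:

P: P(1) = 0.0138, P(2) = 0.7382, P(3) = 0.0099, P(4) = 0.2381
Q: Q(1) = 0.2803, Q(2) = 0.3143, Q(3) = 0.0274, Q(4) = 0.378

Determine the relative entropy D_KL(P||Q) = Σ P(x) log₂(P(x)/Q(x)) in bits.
0.6761 bits

D_KL(P||Q) = Σ P(x) log₂(P(x)/Q(x))

Computing term by term:
  P(1)·log₂(P(1)/Q(1)) = 0.0138·log₂(0.0138/0.2803) = -0.05995
  P(2)·log₂(P(2)/Q(2)) = 0.7382·log₂(0.7382/0.3143) = 0.90937
  P(3)·log₂(P(3)/Q(3)) = 0.0099·log₂(0.0099/0.0274) = -0.01454
  P(4)·log₂(P(4)/Q(4)) = 0.2381·log₂(0.2381/0.378) = -0.15877

D_KL(P||Q) = -0.05995 + 0.90937 - 0.01454 - 0.15877 = 0.67611 ≈ 0.6761 bits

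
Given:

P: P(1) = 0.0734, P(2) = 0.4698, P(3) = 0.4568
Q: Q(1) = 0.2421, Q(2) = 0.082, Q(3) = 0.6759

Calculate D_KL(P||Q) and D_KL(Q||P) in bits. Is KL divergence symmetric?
D_KL(P||Q) = 0.7985 bits, D_KL(Q||P) = 0.5924 bits. No, KL divergence is not symmetric.

D_KL(P||Q) = Σ P(x) log₂(P(x)/Q(x))

Computing term by term:
  P(1)·log₂(P(1)/Q(1)) = 0.0734·log₂(0.0734/0.2421) = -0.12638
  P(2)·log₂(P(2)/Q(2)) = 0.4698·log₂(0.4698/0.082) = 1.18312
  P(3)·log₂(P(3)/Q(3)) = 0.4568·log₂(0.4568/0.6759) = -0.25820

D_KL(P||Q) = -0.12638 + 1.18312 - 0.25820 = 0.79854 ≈ 0.7985 bits

D_KL(Q||P) = Σ Q(x) log₂(Q(x)/P(x))

Computing term by term:
  Q(1)·log₂(Q(1)/P(1)) = 0.2421·log₂(0.2421/0.0734) = 0.41684
  Q(2)·log₂(Q(2)/P(2)) = 0.082·log₂(0.082/0.4698) = -0.20650
  Q(3)·log₂(Q(3)/P(3)) = 0.6759·log₂(0.6759/0.4568) = 0.38205

D_KL(Q||P) = 0.41684 - 0.20650 + 0.38205 = 0.59239 ≈ 0.5924 bits

These are NOT equal (difference: 0.2061 bits). KL divergence is asymmetric: D_KL(P||Q) ≠ D_KL(Q||P) in general.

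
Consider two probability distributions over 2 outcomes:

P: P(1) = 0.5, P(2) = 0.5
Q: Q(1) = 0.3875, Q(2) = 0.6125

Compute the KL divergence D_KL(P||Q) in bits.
0.0375 bits

D_KL(P||Q) = Σ P(x) log₂(P(x)/Q(x))

Computing term by term:
  P(1)·log₂(P(1)/Q(1)) = 0.5·log₂(0.5/0.3875) = 0.18387
  P(2)·log₂(P(2)/Q(2)) = 0.5·log₂(0.5/0.6125) = -0.14639

D_KL(P||Q) = 0.18387 - 0.14639 = 0.03748 ≈ 0.0375 bits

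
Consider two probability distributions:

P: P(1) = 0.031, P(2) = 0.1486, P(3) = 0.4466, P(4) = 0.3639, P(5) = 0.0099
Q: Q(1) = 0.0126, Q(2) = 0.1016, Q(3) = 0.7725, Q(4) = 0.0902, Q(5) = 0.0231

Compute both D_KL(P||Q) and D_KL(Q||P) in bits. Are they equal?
D_KL(P||Q) = 0.4889 bits, D_KL(Q||P) = 0.3853 bits. No, they are not equal.

D_KL(P||Q) = Σ P(x) log₂(P(x)/Q(x))

Computing term by term:
  P(1)·log₂(P(1)/Q(1)) = 0.031·log₂(0.031/0.0126) = 0.04026
  P(2)·log₂(P(2)/Q(2)) = 0.1486·log₂(0.1486/0.1016) = 0.08151
  P(3)·log₂(P(3)/Q(3)) = 0.4466·log₂(0.4466/0.7725) = -0.35306
  P(4)·log₂(P(4)/Q(4)) = 0.3639·log₂(0.3639/0.0902) = 0.73229
  P(5)·log₂(P(5)/Q(5)) = 0.0099·log₂(0.0099/0.0231) = -0.01210

D_KL(P||Q) = 0.04026 + 0.08151 - 0.35306 + 0.73229 - 0.01210 = 0.48890 ≈ 0.4889 bits

D_KL(Q||P) = Σ Q(x) log₂(Q(x)/P(x))

Computing term by term:
  Q(1)·log₂(Q(1)/P(1)) = 0.0126·log₂(0.0126/0.031) = -0.01637
  Q(2)·log₂(Q(2)/P(2)) = 0.1016·log₂(0.1016/0.1486) = -0.05573
  Q(3)·log₂(Q(3)/P(3)) = 0.7725·log₂(0.7725/0.4466) = 0.61070
  Q(4)·log₂(Q(4)/P(4)) = 0.0902·log₂(0.0902/0.3639) = -0.18151
  Q(5)·log₂(Q(5)/P(5)) = 0.0231·log₂(0.0231/0.0099) = 0.02824

D_KL(Q||P) = -0.01637 - 0.05573 + 0.61070 - 0.18151 + 0.02824 = 0.38533 ≈ 0.3853 bits

These are NOT equal (difference: 0.1036 bits). KL divergence is asymmetric: D_KL(P||Q) ≠ D_KL(Q||P) in general.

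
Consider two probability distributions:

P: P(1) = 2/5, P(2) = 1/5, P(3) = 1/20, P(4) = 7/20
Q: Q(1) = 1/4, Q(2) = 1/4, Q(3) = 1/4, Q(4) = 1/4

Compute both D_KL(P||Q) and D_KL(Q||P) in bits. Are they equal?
D_KL(P||Q) = 0.2606 bits, D_KL(Q||P) = 0.3701 bits. No, they are not equal.

D_KL(P||Q) = Σ P(x) log₂(P(x)/Q(x))

Computing term by term:
  P(1)·log₂(P(1)/Q(1)) = (2/5)·log₂((2/5)/(1/4)) = 0.27123
  P(2)·log₂(P(2)/Q(2)) = (1/5)·log₂((1/5)/(1/4)) = -0.06439
  P(3)·log₂(P(3)/Q(3)) = (1/20)·log₂((1/20)/(1/4)) = -0.11610
  P(4)·log₂(P(4)/Q(4)) = (7/20)·log₂((7/20)/(1/4)) = 0.16990

D_KL(P||Q) = 0.27123 - 0.06439 - 0.11610 + 0.16990 = 0.26064 ≈ 0.2606 bits

D_KL(Q||P) = Σ Q(x) log₂(Q(x)/P(x))

Computing term by term:
  Q(1)·log₂(Q(1)/P(1)) = (1/4)·log₂((1/4)/(2/5)) = -0.16952
  Q(2)·log₂(Q(2)/P(2)) = (1/4)·log₂((1/4)/(1/5)) = 0.08048
  Q(3)·log₂(Q(3)/P(3)) = (1/4)·log₂((1/4)/(1/20)) = 0.58048
  Q(4)·log₂(Q(4)/P(4)) = (1/4)·log₂((1/4)/(7/20)) = -0.12136

D_KL(Q||P) = -0.16952 + 0.08048 + 0.58048 - 0.12136 = 0.37008 ≈ 0.3701 bits

These are NOT equal (difference: 0.1095 bits). KL divergence is asymmetric: D_KL(P||Q) ≠ D_KL(Q||P) in general.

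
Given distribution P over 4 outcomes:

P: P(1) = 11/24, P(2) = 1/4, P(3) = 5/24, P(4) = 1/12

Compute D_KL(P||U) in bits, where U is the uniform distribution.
0.2139 bits

U(i) = 1/4 for all i

D_KL(P||U) = Σ P(x) log₂(P(x) / (1/4))
           = Σ P(x) log₂(P(x)) + log₂(4)
           = log₂(4) - H(P)

H(P) = -Σ P(x) log₂(P(x)):
  -P(1)·log₂(P(1)) = -(11/24)·log₂(11/24) = 0.51587
  -P(2)·log₂(P(2)) = -(1/4)·log₂(1/4) = 0.50000
  -P(3)·log₂(P(3)) = -(5/24)·log₂(5/24) = 0.47147
  -P(4)·log₂(P(4)) = -(1/12)·log₂(1/12) = 0.29875
H(P) = 0.51587 + 0.50000 + 0.47147 + 0.29875 = 1.78609 bits

log₂(4) = 2.00000 bits

D_KL(P||U) = 2.00000 - 1.78609 = 0.21391 ≈ 0.2139 bits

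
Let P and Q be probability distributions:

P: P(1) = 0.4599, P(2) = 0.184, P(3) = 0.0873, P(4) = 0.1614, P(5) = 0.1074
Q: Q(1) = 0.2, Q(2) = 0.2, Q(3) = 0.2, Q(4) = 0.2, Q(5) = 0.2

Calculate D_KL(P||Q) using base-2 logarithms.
0.2797 bits

D_KL(P||Q) = Σ P(x) log₂(P(x)/Q(x))

Computing term by term:
  P(1)·log₂(P(1)/Q(1)) = 0.4599·log₂(0.4599/0.2) = 0.55249
  P(2)·log₂(P(2)/Q(2)) = 0.184·log₂(0.184/0.2) = -0.02213
  P(3)·log₂(P(3)/Q(3)) = 0.0873·log₂(0.0873/0.2) = -0.10441
  P(4)·log₂(P(4)/Q(4)) = 0.1614·log₂(0.1614/0.2) = -0.04993
  P(5)·log₂(P(5)/Q(5)) = 0.1074·log₂(0.1074/0.2) = -0.09634

D_KL(P||Q) = 0.55249 - 0.02213 - 0.10441 - 0.04993 - 0.09634 = 0.27968 ≈ 0.2797 bits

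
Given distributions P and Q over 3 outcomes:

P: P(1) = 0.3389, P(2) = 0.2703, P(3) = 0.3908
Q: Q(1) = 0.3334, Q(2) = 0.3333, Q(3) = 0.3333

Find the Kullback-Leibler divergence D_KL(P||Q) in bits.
0.0160 bits

D_KL(P||Q) = Σ P(x) log₂(P(x)/Q(x))

Computing term by term:
  P(1)·log₂(P(1)/Q(1)) = 0.3389·log₂(0.3389/0.3334) = 0.00800
  P(2)·log₂(P(2)/Q(2)) = 0.2703·log₂(0.2703/0.3333) = -0.08170
  P(3)·log₂(P(3)/Q(3)) = 0.3908·log₂(0.3908/0.3333) = 0.08973

D_KL(P||Q) = 0.00800 - 0.08170 + 0.08973 = 0.01603 ≈ 0.0160 bits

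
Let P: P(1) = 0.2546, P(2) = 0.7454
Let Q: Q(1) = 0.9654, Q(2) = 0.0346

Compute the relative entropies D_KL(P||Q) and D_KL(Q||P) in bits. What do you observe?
D_KL(P||Q) = 2.8119 bits, D_KL(Q||P) = 1.7031 bits. The two directions give different values (D_KL(P||Q) exceeds D_KL(Q||P) by 1.1088 bits): KL divergence is asymmetric.

D_KL(P||Q) = Σ P(x) log₂(P(x)/Q(x))

Computing term by term:
  P(1)·log₂(P(1)/Q(1)) = 0.2546·log₂(0.2546/0.9654) = -0.48957
  P(2)·log₂(P(2)/Q(2)) = 0.7454·log₂(0.7454/0.0346) = 3.30150

D_KL(P||Q) = -0.48957 + 3.30150 = 2.81193 ≈ 2.8119 bits

D_KL(Q||P) = Σ Q(x) log₂(Q(x)/P(x))

Computing term by term:
  Q(1)·log₂(Q(1)/P(1)) = 0.9654·log₂(0.9654/0.2546) = 1.85636
  Q(2)·log₂(Q(2)/P(2)) = 0.0346·log₂(0.0346/0.7454) = -0.15325

D_KL(Q||P) = 1.85636 - 0.15325 = 1.70311 ≈ 1.7031 bits

These are NOT equal (difference: 1.1088 bits). KL divergence is asymmetric: D_KL(P||Q) ≠ D_KL(Q||P) in general.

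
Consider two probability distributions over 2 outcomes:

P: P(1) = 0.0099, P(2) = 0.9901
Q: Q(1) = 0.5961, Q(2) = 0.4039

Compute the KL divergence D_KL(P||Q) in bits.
1.2222 bits

D_KL(P||Q) = Σ P(x) log₂(P(x)/Q(x))

Computing term by term:
  P(1)·log₂(P(1)/Q(1)) = 0.0099·log₂(0.0099/0.5961) = -0.05853
  P(2)·log₂(P(2)/Q(2)) = 0.9901·log₂(0.9901/0.4039) = 1.28077

D_KL(P||Q) = -0.05853 + 1.28077 = 1.22224 ≈ 1.2222 bits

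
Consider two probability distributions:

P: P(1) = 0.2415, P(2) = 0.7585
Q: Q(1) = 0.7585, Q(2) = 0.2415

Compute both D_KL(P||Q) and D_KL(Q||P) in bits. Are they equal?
D_KL(P||Q) = 0.8536 bits, D_KL(Q||P) = 0.8536 bits. Yes, in this case they are equal (although KL divergence is not symmetric in general).

D_KL(P||Q) = Σ P(x) log₂(P(x)/Q(x))

Computing term by term:
  P(1)·log₂(P(1)/Q(1)) = 0.2415·log₂(0.2415/0.7585) = -0.39875
  P(2)·log₂(P(2)/Q(2)) = 0.7585·log₂(0.7585/0.2415) = 1.25238

D_KL(P||Q) = -0.39875 + 1.25238 = 0.85363 ≈ 0.8536 bits

D_KL(Q||P) = Σ Q(x) log₂(Q(x)/P(x))

Computing term by term:
  Q(1)·log₂(Q(1)/P(1)) = 0.7585·log₂(0.7585/0.2415) = 1.25238
  Q(2)·log₂(Q(2)/P(2)) = 0.2415·log₂(0.2415/0.7585) = -0.39875

D_KL(Q||P) = 1.25238 - 0.39875 = 0.85363 ≈ 0.8536 bits

These ARE equal here. Q is P with outcomes relabeled (Q(1) = P(2), Q(2) = P(1)) by a relabeling that is its own inverse, so the two sums contain exactly the same terms in a different order. This is a special case — KL divergence is not symmetric in general: D_KL(P||Q) ≠ D_KL(Q||P) for most P, Q.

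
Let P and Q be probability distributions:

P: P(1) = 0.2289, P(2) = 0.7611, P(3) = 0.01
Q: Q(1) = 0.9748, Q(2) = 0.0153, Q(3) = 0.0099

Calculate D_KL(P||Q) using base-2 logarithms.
3.8116 bits

D_KL(P||Q) = Σ P(x) log₂(P(x)/Q(x))

Computing term by term:
  P(1)·log₂(P(1)/Q(1)) = 0.2289·log₂(0.2289/0.9748) = -0.47849
  P(2)·log₂(P(2)/Q(2)) = 0.7611·log₂(0.7611/0.0153) = 4.28993
  P(3)·log₂(P(3)/Q(3)) = 0.01·log₂(0.01/0.0099) = 0.00014

D_KL(P||Q) = -0.47849 + 4.28993 + 0.00014 = 3.81158 ≈ 3.8116 bits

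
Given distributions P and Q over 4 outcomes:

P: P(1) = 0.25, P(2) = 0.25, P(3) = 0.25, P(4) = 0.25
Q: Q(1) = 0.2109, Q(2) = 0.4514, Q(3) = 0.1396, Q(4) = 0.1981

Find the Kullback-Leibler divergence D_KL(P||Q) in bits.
0.1423 bits

D_KL(P||Q) = Σ P(x) log₂(P(x)/Q(x))

Computing term by term:
  P(1)·log₂(P(1)/Q(1)) = 0.25·log₂(0.25/0.2109) = 0.06134
  P(2)·log₂(P(2)/Q(2)) = 0.25·log₂(0.25/0.4514) = -0.21312
  P(3)·log₂(P(3)/Q(3)) = 0.25·log₂(0.25/0.1396) = 0.21016
  P(4)·log₂(P(4)/Q(4)) = 0.25·log₂(0.25/0.1981) = 0.08392

D_KL(P||Q) = 0.06134 - 0.21312 + 0.21016 + 0.08392 = 0.14230 ≈ 0.1423 bits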